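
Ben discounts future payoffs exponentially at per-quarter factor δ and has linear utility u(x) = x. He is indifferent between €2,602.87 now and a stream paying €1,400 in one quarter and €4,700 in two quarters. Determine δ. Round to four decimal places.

δ ≈ 0.6100

Present value of the stream is 1400·δ + 4700·δ². Indifference gives 1400δ + 4700δ² = 2602.87.
So 4700δ² + 1400δ − 2602.87 = 0.
The positive root is δ = [−1400 + √(1400² + 4·4700·2602.87)] / (2·4700) = (−1400 + 7134.000)/9400 ≈ 0.6100.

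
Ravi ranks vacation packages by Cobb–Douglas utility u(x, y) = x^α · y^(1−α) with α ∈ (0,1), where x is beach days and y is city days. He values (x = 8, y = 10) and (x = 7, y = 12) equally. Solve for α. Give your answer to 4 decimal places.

The Cobb–Douglas utilities coincide, so 8^α·10^(1−α) = 7^α·12^(1−α).
Rearrange to (8/7)^α = (12/10)^(1−α) and take logs: α·0.1335314 = (1−α)·0.1823216.
With A = 0.1335314 and B = 0.1823216: α·A = (1−α)·B, so α = B/(A+B) = 0.1823216/0.3158530 ≈ 0.5772.

α ≈ 0.5772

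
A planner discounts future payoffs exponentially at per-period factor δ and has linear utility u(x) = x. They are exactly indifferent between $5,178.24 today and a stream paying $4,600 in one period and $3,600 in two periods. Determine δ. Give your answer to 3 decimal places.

The stream is worth 4600δ + 3600δ² today, so 4600δ + 3600δ² = 5178.24.
So 3600δ² + 4600δ − 5178.24 = 0.
δ = (−4600 + √(4600² + 4·3600·5178.24)) / (2·3600) = (−4600 + √95726656.00) / 7200 ≈ 0.720.

δ ≈ 0.720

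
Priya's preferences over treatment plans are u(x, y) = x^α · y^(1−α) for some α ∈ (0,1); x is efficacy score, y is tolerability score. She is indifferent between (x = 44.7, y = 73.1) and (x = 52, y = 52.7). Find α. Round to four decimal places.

α ≈ 0.6839

Set the two utilities equal: 44.7^α·73.1^(1−α) = 52^α·52.7^(1−α).
(44.7/52)^α = (52.7/73.1)^(1−α); take logs: α·ln(44.7/52) = (1−α)·ln(52.7/73.1), i.e. α·-0.1512702 = (1−α)·-0.3272129.
With A = -0.1512702 and B = -0.3272129: α·A = (1−α)·B, so α = B/(A+B) = -0.3272129/-0.4784831 ≈ 0.6839.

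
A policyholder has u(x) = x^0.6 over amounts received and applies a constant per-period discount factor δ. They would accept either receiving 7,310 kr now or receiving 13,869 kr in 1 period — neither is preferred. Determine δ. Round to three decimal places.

δ ≈ 0.681

Equating discounted utilities: u(7310) = δ·u(13869) ⇒ δ = u(7310)/u(13869).
With u(x) = x^0.6: δ = 7310^0.6/13869^0.6 = (7310/13869)^0.6 = 0.68096.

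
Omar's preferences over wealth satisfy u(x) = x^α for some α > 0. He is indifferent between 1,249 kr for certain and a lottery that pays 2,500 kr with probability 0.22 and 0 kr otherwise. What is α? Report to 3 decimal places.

α ≈ 2.182

EU(lottery) = 0.22·2500^α + 0.78·0 = 0.22·2500^α.
Equating: 1249^α = 0.22·2500^α, i.e. 0.4996^α = 0.22.
α = ln(0.22) / ln(1249/2500) = -1.514128/-0.693948 ≈ 2.182.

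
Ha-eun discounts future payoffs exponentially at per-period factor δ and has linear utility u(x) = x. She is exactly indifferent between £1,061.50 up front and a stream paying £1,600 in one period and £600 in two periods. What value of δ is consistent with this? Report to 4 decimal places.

δ ≈ 0.5500

Equating present values: 1061.50 = 1600δ + 600δ².
So 600δ² + 1600δ − 1061.50 = 0.
By the quadratic formula (taking the positive root), δ = (−1600 + √5107600.00) / 1200 ≈ 0.5500.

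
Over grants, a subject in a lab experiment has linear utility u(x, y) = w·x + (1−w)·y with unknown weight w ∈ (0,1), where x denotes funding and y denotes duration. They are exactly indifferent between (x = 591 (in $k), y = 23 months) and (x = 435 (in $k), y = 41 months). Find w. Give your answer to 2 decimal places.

u(591,23) = u(435,41) means w·591 + (1−w)·23 = w·435 + (1−w)·41.
w·(591−435) = (1−w)·(41−23), i.e. w·156 = (1−w)·18.
Hence w = 18/(156+18) = 18/174 = 0.10.

w = 0.10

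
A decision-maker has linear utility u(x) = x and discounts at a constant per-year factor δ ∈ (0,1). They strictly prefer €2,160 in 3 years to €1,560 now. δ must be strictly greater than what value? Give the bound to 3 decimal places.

δ > 0.897

Comparing present values: 1560 < δ^3·2160.
Hence δ^3 > 1560/2160 = 0.72222, and x ↦ x^(1/3) is increasing on (0,∞).
δ > (1560/2160)^(1/3) ≈ 0.897.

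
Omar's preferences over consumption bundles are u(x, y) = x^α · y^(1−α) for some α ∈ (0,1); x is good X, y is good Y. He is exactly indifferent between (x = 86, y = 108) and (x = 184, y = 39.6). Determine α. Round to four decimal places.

α ≈ 0.5688

Indifference: 86^α · 108^(1−α) = 184^α · 39.6^(1−α).
Taking logs: α·ln 86 + (1−α)·ln 108 = α·ln 184 + (1−α)·ln 39.6, i.e. α·-0.7605885 = (1−α)·-1.0033021.
With A = -0.7605885 and B = -1.0033021: α·A = (1−α)·B, so α = B/(A+B) = -1.0033021/-1.7638906 ≈ 0.5688.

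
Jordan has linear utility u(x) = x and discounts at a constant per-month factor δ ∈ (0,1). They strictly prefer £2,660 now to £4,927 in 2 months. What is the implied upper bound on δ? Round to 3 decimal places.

Comparing present values: 2660 > δ^2·4927.
So δ^2 < 2660/4927 = 0.53988; taking the square root of both positive sides preserves the inequality.
δ < (2660/4927)^(1/2) ≈ 0.735.

δ < 0.735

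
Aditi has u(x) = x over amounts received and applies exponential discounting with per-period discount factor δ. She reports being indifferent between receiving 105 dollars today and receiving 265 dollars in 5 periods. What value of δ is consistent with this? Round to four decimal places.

δ ≈ 0.8310

The payoff in 5 periods is discounted by δ^5, so u(105) = δ^5·u(265) and δ^5 = u(105)/u(265).
With u(x) = x: δ^5 = 105/265 = 0.39623.
Taking the 5th root: δ = 0.39623^(1/5) ≈ 0.8310.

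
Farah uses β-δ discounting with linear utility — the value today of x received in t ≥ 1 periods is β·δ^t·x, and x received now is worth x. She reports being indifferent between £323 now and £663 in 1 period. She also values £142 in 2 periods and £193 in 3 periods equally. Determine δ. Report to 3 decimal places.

Both payoffs in the second observation are in the future, so β drops out: δ^2·142 = δ^3·193 ⇒ δ = 142/193 = 0.73575.

δ ≈ 0.736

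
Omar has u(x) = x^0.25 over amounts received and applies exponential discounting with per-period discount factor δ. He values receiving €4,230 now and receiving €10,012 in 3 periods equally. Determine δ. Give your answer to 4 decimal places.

δ ≈ 0.9307

The payoff in 3 periods is discounted by δ^3, so u(4230) = δ^3·u(10012) and δ^3 = u(4230)/u(10012).
Since u(x) = x^0.25, δ^3 = (4230/10012)^0.25 = 0.42249^0.25 = 0.80622.
So δ = 0.80622^(1/3) ≈ 0.9307.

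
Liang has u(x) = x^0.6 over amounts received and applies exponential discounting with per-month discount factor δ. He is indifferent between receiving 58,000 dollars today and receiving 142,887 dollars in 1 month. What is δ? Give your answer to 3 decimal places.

δ ≈ 0.582

Equating discounted utilities: u(58000) = δ·u(142887) ⇒ δ = u(58000)/u(142887).
With u(x) = x^0.6: δ = 58000^0.6/142887^0.6 = (58000/142887)^0.6 = 0.58219.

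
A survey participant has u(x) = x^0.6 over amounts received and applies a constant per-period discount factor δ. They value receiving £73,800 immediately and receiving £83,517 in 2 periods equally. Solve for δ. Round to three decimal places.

δ ≈ 0.964

The payoff in 2 periods is discounted by δ^2, so u(73800) = δ^2·u(83517) and δ^2 = u(73800)/u(83517).
Since u(x) = x^0.6, δ^2 = (73800/83517)^0.6 = 0.88365^0.6 = 0.92847.
So δ = 0.92847^(1/2) ≈ 0.964.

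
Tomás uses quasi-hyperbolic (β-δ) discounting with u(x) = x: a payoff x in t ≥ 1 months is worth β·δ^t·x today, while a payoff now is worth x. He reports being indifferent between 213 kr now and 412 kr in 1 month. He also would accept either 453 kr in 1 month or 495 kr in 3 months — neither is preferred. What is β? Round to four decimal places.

The second indifference involves only future payoffs, so β cancels: β·δ^1·453 = β·δ^3·495, giving δ^2 = 453/495 = 0.91515, so δ = 0.95664.
The first indifference: 213 = β·δ·412, so β = 213/(δ·412) = 213/(0.95664·412) ≈ 0.5404.

β ≈ 0.5404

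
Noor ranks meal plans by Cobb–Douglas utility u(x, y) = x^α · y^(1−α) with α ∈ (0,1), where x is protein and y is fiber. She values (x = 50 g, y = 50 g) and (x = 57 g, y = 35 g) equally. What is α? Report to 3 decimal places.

Set the two utilities equal: 50^α·50^(1−α) = 57^α·35^(1−α).
Taking logs: α·ln 50 + (1−α)·ln 50 = α·ln 57 + (1−α)·ln 35, i.e. α·-0.131028 = (1−α)·-0.356675.
So α/(1−α) = (-0.356675)/(-0.131028) = 2.722128, and α = 2.722128/3.722128 ≈ 0.731.

α ≈ 0.731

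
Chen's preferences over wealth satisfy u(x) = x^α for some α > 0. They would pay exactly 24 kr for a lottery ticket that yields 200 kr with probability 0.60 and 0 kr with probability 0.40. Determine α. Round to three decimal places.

α ≈ 0.241

The lottery's expected utility is 0.60·u(200) + 0.40·u(0) = 0.60·200^α (since u(0) = 0 for α > 0).
Setting u(24) equal to that: 24^α = 0.60·200^α ⇒ (24/200)^α = 0.60.
α = ln(0.60) / ln(24/200) = -0.510826/-2.120264 ≈ 0.241.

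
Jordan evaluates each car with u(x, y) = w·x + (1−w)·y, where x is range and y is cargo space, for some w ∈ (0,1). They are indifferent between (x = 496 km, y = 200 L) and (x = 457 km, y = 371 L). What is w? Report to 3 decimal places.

Equating utilities: w·496 + (1−w)·200 = w·457 + (1−w)·371.
Rearranging, 39·w − 171·(1−w) = 0.
The marginal rate of substitution is 171/39, so w = 171/(39+171) = 0.814.

w = 0.814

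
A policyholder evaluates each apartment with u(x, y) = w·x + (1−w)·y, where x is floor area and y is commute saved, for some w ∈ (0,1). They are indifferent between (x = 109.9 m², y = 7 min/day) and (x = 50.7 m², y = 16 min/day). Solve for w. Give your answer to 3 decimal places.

Equating utilities: w·109.9 + (1−w)·7 = w·50.7 + (1−w)·16.
w·(109.9−50.7) = (1−w)·(16−7), i.e. w·59.2 = (1−w)·9.
The marginal rate of substitution is 9/59.2, so w = 9/(59.2+9) = 0.132.

w = 0.132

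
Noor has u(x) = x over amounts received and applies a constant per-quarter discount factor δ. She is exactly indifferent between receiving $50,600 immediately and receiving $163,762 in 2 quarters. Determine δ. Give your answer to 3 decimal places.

Equating discounted utilities: u(50600) = δ^2·u(163762) ⇒ δ^2 = u(50600)/u(163762).
With u(x) = x: δ^2 = 50600/163762 = 0.30898.
Taking the square root: δ = 0.30898^(1/2) ≈ 0.556.

δ ≈ 0.556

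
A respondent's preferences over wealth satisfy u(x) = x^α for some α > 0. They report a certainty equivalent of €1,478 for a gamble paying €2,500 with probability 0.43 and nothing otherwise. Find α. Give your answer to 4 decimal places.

The lottery's expected utility is 0.43·u(2500) + 0.57·u(0) = 0.43·2500^α (since u(0) = 0 for α > 0).
Indifference: 1478^α = 0.43·2500^α, so (1478/2500)^α = 0.43.
α = ln(0.43) / ln(1478/2500) = -0.8439701/-0.5256009 ≈ 1.6057.

α ≈ 1.6057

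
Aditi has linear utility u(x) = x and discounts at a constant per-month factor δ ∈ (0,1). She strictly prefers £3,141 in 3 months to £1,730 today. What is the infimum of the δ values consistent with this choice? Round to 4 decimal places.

Comparing present values: 1730 < δ^3·3141.
Hence δ^3 > 1730/3141 = 0.55078, and x ↦ x^(1/3) is increasing on (0,∞).
δ > 0.55078^(1/3) = 0.8197.

δ > 0.8197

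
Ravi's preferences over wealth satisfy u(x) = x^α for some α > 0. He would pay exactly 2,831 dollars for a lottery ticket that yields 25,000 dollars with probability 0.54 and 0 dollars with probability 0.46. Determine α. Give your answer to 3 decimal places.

α ≈ 0.283

The lottery's expected utility is 0.54·u(25000) + 0.46·u(0) = 0.54·25000^α (since u(0) = 0 for α > 0).
Equating: 2831^α = 0.54·25000^α, i.e. 0.1132^α = 0.54.
Taking logs: α·ln(2831/25000) = ln(0.54), so α = -0.616186 / -2.178246 ≈ 0.283.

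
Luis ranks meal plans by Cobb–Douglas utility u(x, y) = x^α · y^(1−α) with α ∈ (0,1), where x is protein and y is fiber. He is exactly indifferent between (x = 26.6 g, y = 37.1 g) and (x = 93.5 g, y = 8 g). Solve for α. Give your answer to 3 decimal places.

Set the two utilities equal: 26.6^α·37.1^(1−α) = 93.5^α·8^(1−α).
(26.6/93.5)^α = (8/37.1)^(1−α); take logs: α·ln(26.6/93.5) = (1−α)·ln(8/37.1), i.e. α·-1.257050 = (1−α)·-1.534175.
With A = -1.257050 and B = -1.534175: α·A = (1−α)·B, so α = B/(A+B) = -1.534175/-2.791225 ≈ 0.550.

α ≈ 0.550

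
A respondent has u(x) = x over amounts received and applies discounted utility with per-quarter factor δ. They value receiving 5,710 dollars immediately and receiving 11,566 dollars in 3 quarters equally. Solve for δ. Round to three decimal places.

Equating discounted utilities: u(5710) = δ^3·u(11566) ⇒ δ^3 = u(5710)/u(11566).
With u(x) = x: δ^3 = 5710/11566 = 0.49369.
So δ = 0.49369^(1/3) ≈ 0.790.

δ ≈ 0.790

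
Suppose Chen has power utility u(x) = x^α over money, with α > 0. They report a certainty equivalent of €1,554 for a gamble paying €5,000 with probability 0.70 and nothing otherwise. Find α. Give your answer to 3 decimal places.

α ≈ 0.305

EU(lottery) = 0.70·5000^α + 0.30·0 = 0.70·5000^α.
Equating: 1554^α = 0.70·5000^α, i.e. 0.3108^α = 0.70.
α = ln(0.70) / ln(1554/5000) = -0.356675/-1.168606 ≈ 0.305.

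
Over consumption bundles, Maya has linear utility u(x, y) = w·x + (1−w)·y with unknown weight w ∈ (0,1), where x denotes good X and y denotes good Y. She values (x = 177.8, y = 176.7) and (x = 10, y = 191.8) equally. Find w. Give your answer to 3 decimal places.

w = 0.083

u(177.8,176.7) = u(10,191.8) means w·177.8 + (1−w)·176.7 = w·10 + (1−w)·191.8.
Rearranging, 167.8·w − 15.1·(1−w) = 0.
Hence w = 15.1/(167.8+15.1) = 15.1/182.9 = 0.083.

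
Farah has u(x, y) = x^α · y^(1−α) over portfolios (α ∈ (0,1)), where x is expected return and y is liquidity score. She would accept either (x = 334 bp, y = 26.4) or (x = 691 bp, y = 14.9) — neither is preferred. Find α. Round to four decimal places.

α ≈ 0.4403

The Cobb–Douglas utilities coincide, so 334^α·26.4^(1−α) = 691^α·14.9^(1−α).
Rearrange to (334/691)^α = (14.9/26.4)^(1−α) and take logs: α·-0.7269988 = (1−α)·-0.5720028.
So α/(1−α) = (-0.5720028)/(-0.7269988) = 0.7868002, and α = 0.7868002/1.7868002 ≈ 0.4403.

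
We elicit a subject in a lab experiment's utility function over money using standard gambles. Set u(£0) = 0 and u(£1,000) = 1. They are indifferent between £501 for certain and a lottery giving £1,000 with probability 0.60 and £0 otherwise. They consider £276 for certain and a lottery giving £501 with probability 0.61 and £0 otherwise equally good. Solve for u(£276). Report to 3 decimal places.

First, u(£501) = 0.60·u(£1,000) + 0.40·u(£0) = 0.60.
Then u(£276) = 0.61·u(£501) + 0.39·u(£0) = 0.61·0.60 + 0.39·0.00 = 0.3660.

0.366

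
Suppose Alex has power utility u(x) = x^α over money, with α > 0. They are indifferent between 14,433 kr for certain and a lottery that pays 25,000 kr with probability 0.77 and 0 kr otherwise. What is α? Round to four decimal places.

α ≈ 0.4758

EU(lottery) = 0.77·25000^α + 0.23·0 = 0.77·25000^α.
Indifference: 14433^α = 0.77·25000^α, so (14433/25000)^α = 0.77.
α = ln(0.77) / ln(14433/25000) = -0.2613648/-0.5493586 ≈ 0.4758.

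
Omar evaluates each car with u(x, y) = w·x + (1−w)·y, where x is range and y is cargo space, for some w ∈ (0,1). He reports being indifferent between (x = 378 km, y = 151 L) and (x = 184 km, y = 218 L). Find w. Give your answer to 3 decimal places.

Equating utilities: w·378 + (1−w)·151 = w·184 + (1−w)·218.
Rearranging, 194·w − 67·(1−w) = 0.
Hence w = 67/(194+67) = 67/261 = 0.257.

w = 0.257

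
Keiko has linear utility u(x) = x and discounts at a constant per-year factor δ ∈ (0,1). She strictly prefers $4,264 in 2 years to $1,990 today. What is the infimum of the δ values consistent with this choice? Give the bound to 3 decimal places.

δ > 0.683

Comparing present values: 1990 < δ^2·4264.
So δ^2 > 1990/4264 = 0.46670; taking the square root of both positive sides preserves the inequality.
δ > 0.46670^(1/2) = 0.683.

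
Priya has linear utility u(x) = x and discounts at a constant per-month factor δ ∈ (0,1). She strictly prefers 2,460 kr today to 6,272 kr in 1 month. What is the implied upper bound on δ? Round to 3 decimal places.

The preference means 2460 > δ·6272.
Dividing through by 6272 gives δ < 0.39222.

δ < 0.392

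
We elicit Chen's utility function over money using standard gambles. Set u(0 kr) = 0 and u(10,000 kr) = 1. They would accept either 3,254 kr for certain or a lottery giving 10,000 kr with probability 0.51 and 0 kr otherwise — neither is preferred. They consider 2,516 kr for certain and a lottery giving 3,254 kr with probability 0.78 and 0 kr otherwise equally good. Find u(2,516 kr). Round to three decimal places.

0.398

First, u(3,254 kr) = 0.51·u(10,000 kr) + 0.49·u(0 kr) = 0.51.
Chaining: u(2,516 kr) = 0.78·0.51 + 0.22·0.00 = 0.3978.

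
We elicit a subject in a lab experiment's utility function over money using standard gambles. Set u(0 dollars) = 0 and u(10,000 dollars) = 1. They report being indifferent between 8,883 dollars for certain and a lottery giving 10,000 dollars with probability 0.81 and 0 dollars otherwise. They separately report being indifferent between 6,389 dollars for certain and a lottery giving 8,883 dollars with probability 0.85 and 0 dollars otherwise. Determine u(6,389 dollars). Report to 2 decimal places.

The first gamble pins u(8,883 dollars): it must equal 0.81·1 + 0.19·0 = 0.81.
The second indifference gives u(6,389 dollars) = 0.85·u(8,883 dollars) + 0.15·u(0 dollars) = 0.85·0.81 + 0.15·0.00 = 0.6885.

0.69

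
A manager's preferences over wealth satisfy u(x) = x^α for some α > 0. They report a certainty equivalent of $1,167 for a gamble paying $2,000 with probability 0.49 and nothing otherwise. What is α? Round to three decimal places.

Since u(0) = 0, the lottery's EU is 0.49·2000^α.
Equating: 1167^α = 0.49·2000^α, i.e. 0.5835^α = 0.49.
Take logs: α = ln 0.49 / ln(1167/2000) ≈ 1.32418.

α ≈ 1.324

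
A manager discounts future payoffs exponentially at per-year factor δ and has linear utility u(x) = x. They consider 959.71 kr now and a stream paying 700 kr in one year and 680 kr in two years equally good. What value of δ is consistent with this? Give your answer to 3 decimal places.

δ ≈ 0.780

The stream is worth 700δ + 680δ² today, so 700δ + 680δ² = 959.71.
So 680δ² + 700δ − 959.71 = 0.
By the quadratic formula (taking the positive root), δ = (−700 + √3100411.20) / 1360 ≈ 0.780.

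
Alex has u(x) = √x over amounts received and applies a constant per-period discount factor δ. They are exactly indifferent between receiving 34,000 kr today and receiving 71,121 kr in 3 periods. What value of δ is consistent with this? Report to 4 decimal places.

δ ≈ 0.8843

Equating discounted utilities: u(34000) = δ^3·u(71121) ⇒ δ^3 = u(34000)/u(71121).
Since u(x) = √x, δ^3 = √(34000/71121) = 0.69142.
Taking the cube root: δ = 0.69142^(1/3) ≈ 0.8843.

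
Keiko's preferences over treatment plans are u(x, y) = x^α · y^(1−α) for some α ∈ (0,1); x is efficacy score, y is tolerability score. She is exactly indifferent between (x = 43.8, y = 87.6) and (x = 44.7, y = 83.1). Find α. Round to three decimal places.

Set the two utilities equal: 43.8^α·87.6^(1−α) = 44.7^α·83.1^(1−α).
Rearrange to (43.8/44.7)^α = (83.1/87.6)^(1−α) and take logs: α·-0.020340 = (1−α)·-0.052736.
Thus α·(-0.073076) = -0.052736, so α = -0.052736/-0.073076 ≈ 0.722.

α ≈ 0.722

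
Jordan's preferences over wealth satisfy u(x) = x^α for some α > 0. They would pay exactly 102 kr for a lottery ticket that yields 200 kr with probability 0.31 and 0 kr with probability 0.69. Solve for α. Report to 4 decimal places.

The lottery's expected utility is 0.31·u(200) + 0.69·u(0) = 0.31·200^α (since u(0) = 0 for α > 0).
Equating: 102^α = 0.31·200^α, i.e. 0.5100^α = 0.31.
α = ln(0.31) / ln(102/200) = -1.1711830/-0.6733446 ≈ 1.7394.

α ≈ 1.7394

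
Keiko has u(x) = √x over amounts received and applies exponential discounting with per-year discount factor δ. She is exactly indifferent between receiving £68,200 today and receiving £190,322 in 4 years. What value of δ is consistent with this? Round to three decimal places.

Equating discounted utilities: u(68200) = δ^4·u(190322) ⇒ δ^4 = u(68200)/u(190322).
Since u(x) = √x, δ^4 = √(68200/190322) = 0.59862.
Taking the 4th root: δ = 0.59862^(1/4) ≈ 0.880.

δ ≈ 0.880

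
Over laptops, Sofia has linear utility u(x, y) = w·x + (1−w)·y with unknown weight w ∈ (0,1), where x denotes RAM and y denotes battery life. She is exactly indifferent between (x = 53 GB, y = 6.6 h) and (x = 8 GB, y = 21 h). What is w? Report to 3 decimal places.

u(53,6.6) = u(8,21) means w·53 + (1−w)·6.6 = w·8 + (1−w)·21.
w·(53−8) = (1−w)·(21−6.6), i.e. w·45 = (1−w)·14.4.
So w/(1−w) = 14.4/45 = 0.3200, giving w = 14.4/(45+14.4) = 0.242.

w = 0.242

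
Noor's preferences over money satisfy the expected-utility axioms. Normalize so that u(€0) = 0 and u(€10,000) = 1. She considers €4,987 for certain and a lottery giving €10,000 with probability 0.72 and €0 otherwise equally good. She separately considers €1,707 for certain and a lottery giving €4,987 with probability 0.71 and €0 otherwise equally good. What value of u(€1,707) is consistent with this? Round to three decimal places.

0.511

First, u(€4,987) = 0.72·u(€10,000) + 0.28·u(€0) = 0.72.
Then u(€1,707) = 0.71·u(€4,987) + 0.29·u(€0) = 0.71·0.72 + 0.29·0.00 = 0.5112.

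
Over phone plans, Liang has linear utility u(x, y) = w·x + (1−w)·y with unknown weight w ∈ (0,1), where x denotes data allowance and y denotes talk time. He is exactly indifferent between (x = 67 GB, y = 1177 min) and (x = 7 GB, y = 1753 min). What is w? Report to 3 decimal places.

w = 0.906

u(67,1177) = u(7,1753) means w·67 + (1−w)·1177 = w·7 + (1−w)·1753.
Rearranging, 60·w − 576·(1−w) = 0.
The marginal rate of substitution is 576/60, so w = 576/(60+576) = 0.906.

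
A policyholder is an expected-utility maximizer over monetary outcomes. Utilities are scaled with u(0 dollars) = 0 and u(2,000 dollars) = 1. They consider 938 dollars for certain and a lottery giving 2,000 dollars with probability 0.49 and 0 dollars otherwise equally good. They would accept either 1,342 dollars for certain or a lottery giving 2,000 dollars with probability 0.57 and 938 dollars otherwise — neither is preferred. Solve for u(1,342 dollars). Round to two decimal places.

The first gamble pins u(938 dollars): it must equal 0.49·1 + 0.51·0 = 0.49.
Chaining: u(1,342 dollars) = 0.57·1.00 + 0.43·0.49 = 0.7807.

0.78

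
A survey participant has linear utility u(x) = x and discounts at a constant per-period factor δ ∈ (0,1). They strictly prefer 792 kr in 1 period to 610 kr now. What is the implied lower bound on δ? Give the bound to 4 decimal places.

δ > 0.7702

Comparing present values: 610 < δ·792.
So δ > 610/792 = 0.77020.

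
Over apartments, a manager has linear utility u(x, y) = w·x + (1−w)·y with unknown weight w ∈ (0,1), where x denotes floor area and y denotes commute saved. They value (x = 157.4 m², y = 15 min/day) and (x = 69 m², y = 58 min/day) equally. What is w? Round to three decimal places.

Equating utilities: w·157.4 + (1−w)·15 = w·69 + (1−w)·58.
Rearranging, 88.4·w − 43·(1−w) = 0.
The marginal rate of substitution is 43/88.4, so w = 43/(88.4+43) = 0.327.

w = 0.327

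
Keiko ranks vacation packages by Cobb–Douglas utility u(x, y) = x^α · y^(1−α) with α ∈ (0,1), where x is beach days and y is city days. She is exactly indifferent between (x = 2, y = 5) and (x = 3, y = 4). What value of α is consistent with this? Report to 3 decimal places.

α ≈ 0.355

Indifference: 2^α · 5^(1−α) = 3^α · 4^(1−α).
(2/3)^α = (4/5)^(1−α); take logs: α·ln(2/3) = (1−α)·ln(4/5), i.e. α·-0.405465 = (1−α)·-0.223144.
Thus α·(-0.628609) = -0.223144, so α = -0.223144/-0.628609 ≈ 0.355.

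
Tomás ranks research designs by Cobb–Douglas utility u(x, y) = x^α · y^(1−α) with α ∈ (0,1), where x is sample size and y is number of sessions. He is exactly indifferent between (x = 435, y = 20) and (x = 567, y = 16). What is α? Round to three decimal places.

Set the two utilities equal: 435^α·20^(1−α) = 567^α·16^(1−α).
Rearrange to (435/567)^α = (16/20)^(1−α) and take logs: α·-0.265013 = (1−α)·-0.223144.
So α/(1−α) = (-0.223144)/(-0.265013) = 0.842012, and α = 0.842012/1.842012 ≈ 0.457.

α ≈ 0.457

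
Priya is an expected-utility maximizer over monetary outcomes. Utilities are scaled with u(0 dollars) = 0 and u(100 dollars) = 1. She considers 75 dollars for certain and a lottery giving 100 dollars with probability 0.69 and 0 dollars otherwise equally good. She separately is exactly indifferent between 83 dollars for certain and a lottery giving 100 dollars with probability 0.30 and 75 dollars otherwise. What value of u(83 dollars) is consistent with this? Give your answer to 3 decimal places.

0.783

The first gamble pins u(75 dollars): it must equal 0.69·1 + 0.31·0 = 0.69.
The second indifference gives u(83 dollars) = 0.30·u(100 dollars) + 0.70·u(75 dollars) = 0.30·1.00 + 0.70·0.69 = 0.7830.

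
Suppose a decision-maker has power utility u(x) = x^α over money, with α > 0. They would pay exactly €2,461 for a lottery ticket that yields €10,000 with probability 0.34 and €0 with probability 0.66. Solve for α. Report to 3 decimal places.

EU(lottery) = 0.34·10000^α + 0.66·0 = 0.34·10000^α.
Setting u(2461) equal to that: 2461^α = 0.34·10000^α ⇒ (2461/10000)^α = 0.34.
α = ln(0.34) / ln(2461/10000) = -1.078810/-1.402017 ≈ 0.769.

α ≈ 0.769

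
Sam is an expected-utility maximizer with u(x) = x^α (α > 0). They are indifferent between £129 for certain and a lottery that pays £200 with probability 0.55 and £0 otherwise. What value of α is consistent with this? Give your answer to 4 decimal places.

α ≈ 1.3634

The lottery's expected utility is 0.55·u(200) + 0.45·u(0) = 0.55·200^α (since u(0) = 0 for α > 0).
Indifference: 129^α = 0.55·200^α, so (129/200)^α = 0.55.
α = ln(0.55) / ln(129/200) = -0.5978370/-0.4385050 ≈ 1.3634.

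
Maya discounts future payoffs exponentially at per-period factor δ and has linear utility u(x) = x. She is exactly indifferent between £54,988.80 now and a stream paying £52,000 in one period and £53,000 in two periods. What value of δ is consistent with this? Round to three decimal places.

The stream is worth 52000δ + 53000δ² today, so 52000δ + 53000δ² = 54988.80.
So 53000δ² + 52000δ − 54988.80 = 0.
δ = (−52000 + √(52000² + 4·53000·54988.80)) / (2·53000) = (−52000 + √14361625600.00) / 106000 ≈ 0.640.

δ ≈ 0.640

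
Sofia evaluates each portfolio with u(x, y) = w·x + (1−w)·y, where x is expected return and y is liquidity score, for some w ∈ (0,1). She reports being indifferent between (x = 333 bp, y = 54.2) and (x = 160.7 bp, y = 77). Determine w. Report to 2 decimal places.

w = 0.12

Indifference: w·333 + (1−w)·54.2 = w·160.7 + (1−w)·77.
w·(333−160.7) = (1−w)·(77−54.2), i.e. w·172.3 = (1−w)·22.8.
So w/(1−w) = 22.8/172.3 = 0.1323, giving w = 22.8/(172.3+22.8) = 0.12.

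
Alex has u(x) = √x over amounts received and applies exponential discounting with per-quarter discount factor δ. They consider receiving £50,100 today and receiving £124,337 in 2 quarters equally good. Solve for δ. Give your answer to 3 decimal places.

δ ≈ 0.797

The payoff in 2 quarters is discounted by δ^2, so u(50100) = δ^2·u(124337) and δ^2 = u(50100)/u(124337).
With u(x) = √x: δ^2 = √50100/√124337 = √(50100/124337) = 0.63477.
Taking the square root: δ = 0.63477^(1/2) ≈ 0.797.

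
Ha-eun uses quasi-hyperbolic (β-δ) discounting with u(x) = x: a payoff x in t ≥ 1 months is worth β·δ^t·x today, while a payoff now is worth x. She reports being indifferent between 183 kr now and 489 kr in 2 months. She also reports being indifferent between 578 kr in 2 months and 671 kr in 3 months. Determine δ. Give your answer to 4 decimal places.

Both payoffs in the second observation are in the future, so β drops out: δ^2·578 = δ^3·671 ⇒ δ = 578/671 = 0.86140.

δ ≈ 0.8614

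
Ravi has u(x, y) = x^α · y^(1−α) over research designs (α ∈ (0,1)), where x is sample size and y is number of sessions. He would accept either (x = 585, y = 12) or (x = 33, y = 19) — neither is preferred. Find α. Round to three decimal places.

Set the two utilities equal: 585^α·12^(1−α) = 33^α·19^(1−α).
Rearrange to (585/33)^α = (19/12)^(1−α) and take logs: α·2.875104 = (1−α)·0.459532.
So α/(1−α) = (0.459532)/(2.875104) = 0.159831, and α = 0.159831/1.159831 ≈ 0.138.

α ≈ 0.138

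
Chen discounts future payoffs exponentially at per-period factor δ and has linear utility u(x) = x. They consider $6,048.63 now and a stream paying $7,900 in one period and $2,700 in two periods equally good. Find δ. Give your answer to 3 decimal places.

Equating present values: 6048.63 = 7900δ + 2700δ².
So 2700δ² + 7900δ − 6048.63 = 0.
δ = (−7900 + √(7900² + 4·2700·6048.63)) / (2·2700) = (−7900 + √127735204.00) / 5400 ≈ 0.630.

δ ≈ 0.630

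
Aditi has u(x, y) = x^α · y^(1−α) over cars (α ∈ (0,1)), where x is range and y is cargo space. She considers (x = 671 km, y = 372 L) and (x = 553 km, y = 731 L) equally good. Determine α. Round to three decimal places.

The Cobb–Douglas utilities coincide, so 671^α·372^(1−α) = 553^α·731^(1−α).
Taking logs: α·ln 671 + (1−α)·ln 372 = α·ln 553 + (1−α)·ln 731, i.e. α·0.193411 = (1−α)·0.675520.
Thus α·(0.868931) = 0.675520, so α = 0.675520/0.868931 ≈ 0.777.

α ≈ 0.777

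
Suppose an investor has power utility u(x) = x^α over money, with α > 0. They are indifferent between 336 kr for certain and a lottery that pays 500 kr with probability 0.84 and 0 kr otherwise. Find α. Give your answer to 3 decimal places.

α ≈ 0.439

EU(lottery) = 0.84·500^α + 0.16·0 = 0.84·500^α.
Setting u(336) equal to that: 336^α = 0.84·500^α ⇒ (336/500)^α = 0.84.
Take logs: α = ln 0.84 / ln(336/500) ≈ 0.43863.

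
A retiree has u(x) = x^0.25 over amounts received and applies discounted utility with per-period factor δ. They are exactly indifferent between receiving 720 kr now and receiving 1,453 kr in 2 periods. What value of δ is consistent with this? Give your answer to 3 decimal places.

Indifference means u(720) = δ^2 · u(1453), so δ^2 = u(720)/u(1453).
With u(x) = x^0.25: δ^2 = 720^0.25/1453^0.25 = (720/1453)^0.25 = 0.83901.
So δ = 0.83901^(1/2) ≈ 0.916.

δ ≈ 0.916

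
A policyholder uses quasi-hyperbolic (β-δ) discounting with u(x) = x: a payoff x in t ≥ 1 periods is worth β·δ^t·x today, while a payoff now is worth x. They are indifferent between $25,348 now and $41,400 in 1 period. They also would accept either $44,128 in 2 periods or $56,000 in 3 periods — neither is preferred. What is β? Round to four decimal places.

β ≈ 0.7770

From the later pair, β·δ^2·44128 = β·δ^3·56000; dividing through, δ = 44128/56000 = 0.78800.
Substituting δ into 25348 = β·δ·41400: β = 25348/(32623.200) ≈ 0.7770.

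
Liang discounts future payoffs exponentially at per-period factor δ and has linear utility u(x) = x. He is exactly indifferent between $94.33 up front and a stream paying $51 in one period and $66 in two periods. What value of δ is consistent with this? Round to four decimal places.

δ ≈ 0.8700

The stream is worth 51δ + 66δ² today, so 51δ + 66δ² = 94.33.
That is, 66δ² + 51δ − 94.33 = 0, a quadratic in δ.
δ = (−51 + √(51² + 4·66·94.33)) / (2·66) = (−51 + √27504.12) / 132 ≈ 0.8700.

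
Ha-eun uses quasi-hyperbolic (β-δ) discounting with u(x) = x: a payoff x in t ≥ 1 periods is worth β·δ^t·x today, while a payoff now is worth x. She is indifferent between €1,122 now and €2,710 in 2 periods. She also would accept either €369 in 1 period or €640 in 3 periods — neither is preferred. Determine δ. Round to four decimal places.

δ ≈ 0.7593

Both payoffs in the second observation are in the future, so β drops out: δ^1·369 = δ^3·640 ⇒ δ^2 = 369/640 = 0.57656, so δ = 0.75932.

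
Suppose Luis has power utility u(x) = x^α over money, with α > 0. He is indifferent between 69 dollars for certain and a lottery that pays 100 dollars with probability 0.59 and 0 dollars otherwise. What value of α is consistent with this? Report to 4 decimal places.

Since u(0) = 0, the lottery's EU is 0.59·100^α.
Indifference: 69^α = 0.59·100^α, so (69/100)^α = 0.59.
Taking logs: α·ln(69/100) = ln(0.59), so α = -0.5276327 / -0.3710637 ≈ 1.4219.

α ≈ 1.4219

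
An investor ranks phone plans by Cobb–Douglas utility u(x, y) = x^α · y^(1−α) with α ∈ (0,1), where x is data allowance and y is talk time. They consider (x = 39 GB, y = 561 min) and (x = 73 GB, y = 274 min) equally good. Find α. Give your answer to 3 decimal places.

The Cobb–Douglas utilities coincide, so 39^α·561^(1−α) = 73^α·274^(1−α).
Rearrange to (39/73)^α = (274/561)^(1−α) and take logs: α·-0.626898 = (1−α)·-0.716593.
So α/(1−α) = (-0.716593)/(-0.626898) = 1.143078, and α = 1.143078/2.143078 ≈ 0.533.

α ≈ 0.533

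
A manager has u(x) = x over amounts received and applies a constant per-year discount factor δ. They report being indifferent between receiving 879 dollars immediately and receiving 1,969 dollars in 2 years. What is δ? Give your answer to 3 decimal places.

δ ≈ 0.668

Equating discounted utilities: u(879) = δ^2·u(1969) ⇒ δ^2 = u(879)/u(1969).
With u(x) = x: δ^2 = 879/1969 = 0.44642.
Hence δ = (0.44642)^(1/2) = 0.66815.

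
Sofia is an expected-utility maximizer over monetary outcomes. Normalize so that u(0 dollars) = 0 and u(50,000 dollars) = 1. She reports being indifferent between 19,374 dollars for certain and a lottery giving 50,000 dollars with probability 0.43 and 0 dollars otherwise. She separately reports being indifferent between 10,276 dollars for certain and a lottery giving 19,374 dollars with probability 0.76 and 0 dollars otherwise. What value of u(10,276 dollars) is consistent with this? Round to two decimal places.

0.33

First, u(19,374 dollars) = 0.43·u(50,000 dollars) + 0.57·u(0 dollars) = 0.43.
Then u(10,276 dollars) = 0.76·u(19,374 dollars) + 0.24·u(0 dollars) = 0.76·0.43 + 0.24·0.00 = 0.3268.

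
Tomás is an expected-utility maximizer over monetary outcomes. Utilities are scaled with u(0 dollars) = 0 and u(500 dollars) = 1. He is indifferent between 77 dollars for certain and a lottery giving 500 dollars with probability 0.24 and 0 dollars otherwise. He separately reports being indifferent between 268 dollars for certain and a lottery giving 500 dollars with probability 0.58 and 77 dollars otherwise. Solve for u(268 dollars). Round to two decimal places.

0.68

From the first indifference, u(77 dollars) = 0.24·u(500 dollars) + 0.76·u(0 dollars) = 0.24·1 + 0.76·0 = 0.24.
Then u(268 dollars) = 0.58·u(500 dollars) + 0.42·u(77 dollars) = 0.58·1.00 + 0.42·0.24 = 0.6808.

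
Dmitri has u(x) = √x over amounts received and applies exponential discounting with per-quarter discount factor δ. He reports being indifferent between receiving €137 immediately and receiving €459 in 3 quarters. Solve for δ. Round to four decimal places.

δ ≈ 0.8175

Equating discounted utilities: u(137) = δ^3·u(459) ⇒ δ^3 = u(137)/u(459).
With u(x) = √x: δ^3 = √137/√459 = √(137/459) = 0.54633.
Taking the cube root: δ = 0.54633^(1/3) ≈ 0.8175.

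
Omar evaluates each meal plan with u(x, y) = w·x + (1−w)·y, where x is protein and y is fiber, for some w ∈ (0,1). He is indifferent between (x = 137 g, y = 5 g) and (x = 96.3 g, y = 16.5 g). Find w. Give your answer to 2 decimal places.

u(137,5) = u(96.3,16.5) means w·137 + (1−w)·5 = w·96.3 + (1−w)·16.5.
w·(137−96.3) = (1−w)·(16.5−5), i.e. w·40.7 = (1−w)·11.5.
So w/(1−w) = 11.5/40.7 = 0.2826, giving w = 11.5/(40.7+11.5) = 0.22.

w = 0.22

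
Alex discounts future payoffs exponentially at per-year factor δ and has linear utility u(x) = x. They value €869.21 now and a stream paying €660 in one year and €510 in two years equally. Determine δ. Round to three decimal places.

The stream is worth 660δ + 510δ² today, so 660δ + 510δ² = 869.21.
So 510δ² + 660δ − 869.21 = 0.
By the quadratic formula (taking the positive root), δ = (−660 + √2208788.40) / 1020 ≈ 0.810.

δ ≈ 0.810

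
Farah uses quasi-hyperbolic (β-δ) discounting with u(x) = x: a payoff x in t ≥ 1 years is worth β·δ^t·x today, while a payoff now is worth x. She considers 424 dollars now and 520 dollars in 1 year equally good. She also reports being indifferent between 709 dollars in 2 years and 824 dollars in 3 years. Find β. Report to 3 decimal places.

β ≈ 0.948

Both payoffs in the second observation are in the future, so β drops out: δ^2·709 = δ^3·824 ⇒ δ = 709/824 = 0.86044.
Now use the now-vs-future pair: 424 = β·δ·520 gives β = 424/(0.86044·520) ≈ 0.948.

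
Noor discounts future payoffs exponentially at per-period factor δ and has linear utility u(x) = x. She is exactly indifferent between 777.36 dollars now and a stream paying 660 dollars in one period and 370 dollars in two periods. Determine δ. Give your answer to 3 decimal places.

Present value of the stream is 660·δ + 370·δ². Indifference gives 660δ + 370δ² = 777.36.
That is, 370δ² + 660δ − 777.36 = 0, a quadratic in δ.
δ = (−660 + √(660² + 4·370·777.36)) / (2·370) = (−660 + √1586092.80) / 740 ≈ 0.810.

δ ≈ 0.810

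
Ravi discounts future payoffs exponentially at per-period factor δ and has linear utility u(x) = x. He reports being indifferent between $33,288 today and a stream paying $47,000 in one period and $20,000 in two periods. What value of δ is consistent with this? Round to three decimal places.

δ ≈ 0.570

The stream is worth 47000δ + 20000δ² today, so 47000δ + 20000δ² = 33288.
So 20000δ² + 47000δ − 33288 = 0.
By the quadratic formula (taking the positive root), δ = (−47000 + √4872040000.00) / 40000 ≈ 0.570.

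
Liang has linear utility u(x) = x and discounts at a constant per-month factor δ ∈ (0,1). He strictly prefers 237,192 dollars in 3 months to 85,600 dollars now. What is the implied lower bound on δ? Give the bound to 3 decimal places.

The preference means 85600 < δ^3·237192.
So δ^3 > 85600/237192 = 0.36089; taking the cube root of both positive sides preserves the inequality.
δ > 0.36089^(1/3) = 0.712.

δ > 0.712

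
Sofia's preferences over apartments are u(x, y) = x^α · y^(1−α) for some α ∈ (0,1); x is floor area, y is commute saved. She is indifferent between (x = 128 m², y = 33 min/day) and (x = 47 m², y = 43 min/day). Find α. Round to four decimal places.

Set the two utilities equal: 128^α·33^(1−α) = 47^α·43^(1−α).
(128/47)^α = (43/33)^(1−α); take logs: α·ln(128/47) = (1−α)·ln(43/33), i.e. α·1.0018827 = (1−α)·0.2646926.
Thus α·(1.2665753) = 0.2646926, so α = 0.2646926/1.2665753 ≈ 0.2090.

α ≈ 0.2090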